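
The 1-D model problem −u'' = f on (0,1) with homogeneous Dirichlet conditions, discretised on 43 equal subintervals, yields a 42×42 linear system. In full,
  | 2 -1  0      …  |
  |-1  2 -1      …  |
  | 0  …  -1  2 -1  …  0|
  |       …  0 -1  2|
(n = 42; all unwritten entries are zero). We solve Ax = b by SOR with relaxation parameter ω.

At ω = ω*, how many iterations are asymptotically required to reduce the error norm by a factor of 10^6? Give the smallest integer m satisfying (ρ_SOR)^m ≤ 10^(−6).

B_J for the 42×42 system has eigenvalues cos(kπ/43); ρ_J = cos(π/43) = 0.9973323.
√(1 − cos²(π/43)) = sin(π/43) ≈ 0.0729953.
[ω*] 2 ÷ (1 + 0.0729953) = 2 ÷ 1.0729953 = 1.8639411.
At ω = 1.8639411 every |λ(B_ω)| = ω−1, so ρ_SOR = 0.8639411.
Need (0.8639411)^m ≤ 10^(−6): m ≥ 6·ln10/|ln 0.8639411| = 13.8155/0.146251 = 94.464 ⇒ m = 95.

m = 95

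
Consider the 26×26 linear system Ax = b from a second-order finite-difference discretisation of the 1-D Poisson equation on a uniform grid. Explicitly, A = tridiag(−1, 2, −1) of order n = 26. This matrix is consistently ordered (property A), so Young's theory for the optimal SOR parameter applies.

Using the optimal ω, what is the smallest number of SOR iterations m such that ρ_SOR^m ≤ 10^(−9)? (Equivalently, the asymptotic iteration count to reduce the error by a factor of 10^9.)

m = 89

spectrum of D⁻¹(L+U) = {cos(kπ/27) : 1≤k≤26}; ρ_J = cos(π/27) = 0.9932384.
root = sin(π/27) = 0.1160929  (since 1−cos² = sin²).
[ω*] 2 ÷ (1 + 0.1160929) = 2 ÷ 1.1160929 = 1.7919655.
Hence ρ(B_{ω*}) = 1.7919655 − 1 = 0.7919655.
ρ_SOR^m ≤ 10^(−9) ⇔ m ≥ 9·ln10/(−ln 0.7919655) = 20.7233/0.233237 = 88.851; m = ⌈88.851⌉ = 89.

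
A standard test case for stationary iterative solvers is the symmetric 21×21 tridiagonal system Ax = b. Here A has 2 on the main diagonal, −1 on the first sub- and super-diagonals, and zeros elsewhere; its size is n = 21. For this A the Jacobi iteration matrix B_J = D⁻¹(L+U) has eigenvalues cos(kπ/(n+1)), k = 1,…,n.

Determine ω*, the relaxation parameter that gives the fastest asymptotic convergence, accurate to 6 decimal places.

ρ_J = max_k |cos(kπ/22)| = cos(π/22) = 0.989821
√(1−ρ_J²) = |sin(π/22)| = 0.1423148
So ω* = 2/1.1423148 = 1.750831 (Young).
Hence ρ(B_{ω*}) = 1.750831 − 1 = 0.750831.

ω* = 1.750831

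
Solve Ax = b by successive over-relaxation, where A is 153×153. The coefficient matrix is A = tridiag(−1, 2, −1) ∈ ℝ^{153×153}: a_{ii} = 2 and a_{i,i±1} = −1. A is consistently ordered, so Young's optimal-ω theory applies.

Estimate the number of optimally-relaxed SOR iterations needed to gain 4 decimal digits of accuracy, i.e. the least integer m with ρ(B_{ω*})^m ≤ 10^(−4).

[ρ_J] n=153: ρ(B_J) = cos(π/(n+1)) = cos(π/154) = 0.9997919.
√(1−ρ_J²) simplifies to sin(π/154) = 0.0203985.
Young: ω* = 2/(1+√(1−ρ_J²)) = 2/(1+0.0203985) = 2/1.0203985 = 1.9600186.
At ω = 1.9600186 every |λ(B_ω)| = ω−1, so ρ_SOR = 0.9600186.
m ≥ 4·ln10 / (−ln 0.9600186) = 225.729; smallest integer m = 226.

m = 226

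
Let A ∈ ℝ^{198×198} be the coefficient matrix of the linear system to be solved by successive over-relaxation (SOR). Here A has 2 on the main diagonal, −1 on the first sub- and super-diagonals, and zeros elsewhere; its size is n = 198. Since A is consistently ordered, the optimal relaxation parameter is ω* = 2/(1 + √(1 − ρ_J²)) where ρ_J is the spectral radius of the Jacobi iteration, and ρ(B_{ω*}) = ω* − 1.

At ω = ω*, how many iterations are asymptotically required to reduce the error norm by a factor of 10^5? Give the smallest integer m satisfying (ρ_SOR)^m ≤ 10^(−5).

With n=198, ρ(Jacobi) = cos(π/199) = 0.9998754.
√(1 − cos²(π/199)) = sin(π/199) ≈ 0.0157862.
ω* = 2/(1 + 0.0157862) = 2/1.0157862 = 1.9689183.
At ω = 1.9689183 every |λ(B_ω)| = ω−1, so ρ_SOR = 0.9689183.
(0.9689183)^m ≤ 10^{−5}  ⇒  m·ln(0.9689183) ≤ −5·ln10  ⇒  m ≥ 364.621  ⇒  m = 365

m = 365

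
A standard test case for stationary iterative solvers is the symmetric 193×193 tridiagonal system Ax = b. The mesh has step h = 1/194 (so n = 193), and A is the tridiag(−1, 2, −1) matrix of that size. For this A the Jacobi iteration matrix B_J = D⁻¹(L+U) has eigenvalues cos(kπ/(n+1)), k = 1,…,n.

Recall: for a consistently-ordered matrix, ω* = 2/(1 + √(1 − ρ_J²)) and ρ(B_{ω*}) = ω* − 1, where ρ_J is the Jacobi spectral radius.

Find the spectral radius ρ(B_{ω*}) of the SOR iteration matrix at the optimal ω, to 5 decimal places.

½·tridiag(1,0,1) at n=193: λ_k = cos(kπ/194); max |λ| at k=1 ⇒ ρ_J = cos(π/194) ≈ 0.99987.
√(1 − cos²(π/194)) = sin(π/194) ≈ 0.016193.
So ω* = 2/1.016193 = 1.96813 (Young).
ρ_SOR = ω* − 1 = 1.96813 − 1 = 0.96813.

ρ_SOR = 0.96813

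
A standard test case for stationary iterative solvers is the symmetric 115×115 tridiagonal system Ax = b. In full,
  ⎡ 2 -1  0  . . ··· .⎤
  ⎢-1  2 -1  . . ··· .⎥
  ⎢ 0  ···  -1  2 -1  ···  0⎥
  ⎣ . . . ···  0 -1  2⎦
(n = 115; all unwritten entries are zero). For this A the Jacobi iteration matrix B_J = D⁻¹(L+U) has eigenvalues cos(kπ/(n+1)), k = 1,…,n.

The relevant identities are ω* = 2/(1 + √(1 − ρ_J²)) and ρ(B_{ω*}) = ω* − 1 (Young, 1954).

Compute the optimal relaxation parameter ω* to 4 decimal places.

n=115: λ(B_J) = 1 − λ(A)/2 = cos(kπ/116); k=1 gives ρ_J = 0.9996.
root = sin(π/116) = 0.02708  (since 1−cos² = sin²).
ω* = 2/(1+0.02708) = 1.9473
ρ_SOR = ω* − 1 = 1.9473 − 1 = 0.9473.

ω* = 1.9473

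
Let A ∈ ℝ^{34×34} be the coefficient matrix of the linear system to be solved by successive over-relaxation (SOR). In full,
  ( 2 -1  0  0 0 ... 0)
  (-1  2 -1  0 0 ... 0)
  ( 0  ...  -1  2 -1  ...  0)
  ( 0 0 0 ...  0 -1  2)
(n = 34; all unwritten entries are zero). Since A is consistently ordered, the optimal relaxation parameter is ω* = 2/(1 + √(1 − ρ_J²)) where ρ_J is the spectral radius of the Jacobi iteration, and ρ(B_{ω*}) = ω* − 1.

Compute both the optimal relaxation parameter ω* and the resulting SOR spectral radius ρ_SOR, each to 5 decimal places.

n=34: λ(B_J) = 1 − λ(A)/2 = cos(kπ/35); k=1 gives ρ_J = 0.99597.
root = sin(π/35) = 0.089639  (since 1−cos² = sin²).
ω* = 2 / (1 + 0.089639) = 2 / 1.089639 ≈ 1.83547.
ρ_SOR = ω* − 1 ≈ 0.83547.

ω* = 1.83547, ρ_SOR = 0.83547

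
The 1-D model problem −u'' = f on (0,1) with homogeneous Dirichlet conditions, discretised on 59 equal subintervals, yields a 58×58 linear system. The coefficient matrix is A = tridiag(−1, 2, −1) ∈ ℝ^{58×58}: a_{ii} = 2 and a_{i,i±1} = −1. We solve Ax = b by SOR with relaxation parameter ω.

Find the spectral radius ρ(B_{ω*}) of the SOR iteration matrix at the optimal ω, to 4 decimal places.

½·tridiag(1,0,1) at n=58: λ_k = cos(kπ/59); max |λ| at k=1 ⇒ ρ_J = cos(π/59) ≈ 0.9986.
root = sin(π/59) = 0.05322  (since 1−cos² = sin²).
ω* = 2 / (1 + 0.05322) = 2 / 1.05322 ≈ 1.8989.
ρ(B_{ω*}) = ω*−1 = 0.8989

ρ_SOR = 0.8989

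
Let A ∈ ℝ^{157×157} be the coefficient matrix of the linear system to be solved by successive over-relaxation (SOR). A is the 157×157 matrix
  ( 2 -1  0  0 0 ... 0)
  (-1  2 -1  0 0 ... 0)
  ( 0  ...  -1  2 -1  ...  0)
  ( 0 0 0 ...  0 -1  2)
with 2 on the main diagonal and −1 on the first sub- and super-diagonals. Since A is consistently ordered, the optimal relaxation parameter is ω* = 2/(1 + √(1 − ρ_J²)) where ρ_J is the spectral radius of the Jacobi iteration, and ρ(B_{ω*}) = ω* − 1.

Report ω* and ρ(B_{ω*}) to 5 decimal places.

spectrum of D⁻¹(L+U) = {cos(kπ/158) : 1≤k≤157}; ρ_J = cos(π/158) = 0.99980.
root = sin(π/158) = 0.019882  (since 1−cos² = sin²).
Then 2/(1+√(1−ρ_J²)) = 2/(1+0.019882); ω* = 2/1.019882 = 1.96101.
[ρ_SOR] ω* − 1 = 0.96101.

ω* = 1.96101, ρ_SOR = 0.96101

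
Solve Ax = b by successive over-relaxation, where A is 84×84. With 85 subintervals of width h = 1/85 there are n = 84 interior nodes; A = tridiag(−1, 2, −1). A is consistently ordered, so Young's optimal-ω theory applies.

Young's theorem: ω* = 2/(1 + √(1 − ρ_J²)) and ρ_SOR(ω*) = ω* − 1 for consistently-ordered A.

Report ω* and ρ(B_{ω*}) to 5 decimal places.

ω* = 1.92873, ρ_SOR = 0.92873

[ρ_J] n=84: ρ(B_J) = cos(π/(n+1)) = cos(π/85) = 0.99932.
1 − cos²(π/85) = sin²(π/85) ⇒ √(1−ρ_J²) = sin(π/85) = 0.036951.
ω* = 2/(1 + 0.036951) = 2/1.036951 = 1.92873.
[ρ_SOR] ω* − 1 = 0.92873.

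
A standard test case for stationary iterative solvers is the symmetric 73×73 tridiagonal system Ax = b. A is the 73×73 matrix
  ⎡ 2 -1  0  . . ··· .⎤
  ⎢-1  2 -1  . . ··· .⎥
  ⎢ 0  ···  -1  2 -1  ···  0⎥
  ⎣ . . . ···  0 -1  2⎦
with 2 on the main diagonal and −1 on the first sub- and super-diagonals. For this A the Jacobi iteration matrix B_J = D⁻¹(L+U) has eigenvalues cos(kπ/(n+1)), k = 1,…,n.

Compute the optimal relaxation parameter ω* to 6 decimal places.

B_J for the 73×73 system has eigenvalues cos(kπ/74); ρ_J = cos(π/74) = 0.999099.
√(1 − cos²(π/74)) = sin(π/74) ≈ 0.0424412.
ω* = 2/(1+0.0424412) = 1.918573
ρ(B_{ω*}) = ω*−1 = 0.918573

ω* = 1.918573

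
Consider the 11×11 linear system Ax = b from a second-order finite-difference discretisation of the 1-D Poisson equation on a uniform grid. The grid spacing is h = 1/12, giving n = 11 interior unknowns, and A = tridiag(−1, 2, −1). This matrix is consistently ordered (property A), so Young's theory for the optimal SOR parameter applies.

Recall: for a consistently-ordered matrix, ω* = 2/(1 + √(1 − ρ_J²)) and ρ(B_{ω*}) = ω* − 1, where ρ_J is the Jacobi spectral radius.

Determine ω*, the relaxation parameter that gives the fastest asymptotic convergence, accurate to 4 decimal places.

n=11: λ(B_J) = 1 − λ(A)/2 = cos(kπ/12); k=1 gives ρ_J = 0.9659.
√(1−ρ_J²) simplifies to sin(π/12) = 0.25882.
ω* = 2 / (1 + 0.25882) = 2 / 1.25882 ≈ 1.5888.
[ρ_SOR] ω* − 1 = 0.5888.

ω* = 1.5888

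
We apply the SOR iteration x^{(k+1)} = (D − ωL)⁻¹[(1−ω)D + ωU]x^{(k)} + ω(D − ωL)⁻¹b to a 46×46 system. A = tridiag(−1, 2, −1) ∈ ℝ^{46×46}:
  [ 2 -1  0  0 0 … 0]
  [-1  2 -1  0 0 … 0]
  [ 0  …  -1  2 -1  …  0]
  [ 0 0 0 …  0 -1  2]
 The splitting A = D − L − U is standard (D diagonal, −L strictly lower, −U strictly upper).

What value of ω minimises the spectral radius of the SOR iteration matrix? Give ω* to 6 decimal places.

ω* = 1.874779

ρ_J = max_k |cos(kπ/47)| = cos(π/47) = 0.997767
√(1 − cos²(π/47)) = sin(π/47) ≈ 0.0667926.
ω* = 2/(1+0.0667926) = 1.874779
and ρ(B_{ω*}) = 1.874779 − 1 = 0.874779.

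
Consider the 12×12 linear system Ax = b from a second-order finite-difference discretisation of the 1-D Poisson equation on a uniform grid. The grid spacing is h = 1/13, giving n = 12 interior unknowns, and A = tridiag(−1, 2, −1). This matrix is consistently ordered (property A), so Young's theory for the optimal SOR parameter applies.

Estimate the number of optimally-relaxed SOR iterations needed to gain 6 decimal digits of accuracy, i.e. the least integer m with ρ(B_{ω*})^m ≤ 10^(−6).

B_J for the 12×12 system has eigenvalues cos(kπ/13); ρ_J = cos(π/13) = 0.9709418.
root = sin(π/13) = 0.2393157  (since 1−cos² = sin²).
[ω*] 2 ÷ (1 + 0.2393157) = 2 ÷ 1.2393157 = 1.6137938.
Hence ρ(B_{ω*}) = 1.6137938 − 1 = 0.6137938.
Need (0.6137938)^m ≤ 10^(−6): m ≥ 6·ln10/|ln 0.6137938| = 13.8155/0.488096 = 28.305 ⇒ m = 29.

m = 29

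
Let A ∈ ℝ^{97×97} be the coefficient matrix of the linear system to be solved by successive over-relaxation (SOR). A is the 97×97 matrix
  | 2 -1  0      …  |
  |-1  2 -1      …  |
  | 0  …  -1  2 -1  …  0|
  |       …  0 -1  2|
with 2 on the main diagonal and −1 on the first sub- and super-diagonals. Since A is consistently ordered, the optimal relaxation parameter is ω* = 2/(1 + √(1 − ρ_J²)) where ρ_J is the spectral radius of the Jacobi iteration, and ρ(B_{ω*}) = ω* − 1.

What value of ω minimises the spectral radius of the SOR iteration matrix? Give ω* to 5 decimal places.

ω* = 1.93789

n=97: λ(B_J) = 1 − λ(A)/2 = cos(kπ/98); k=1 gives ρ_J = 0.99949.
√(1−ρ_J²) = |sin(π/98)| = 0.032052
Then 2/(1+√(1−ρ_J²)) = 2/(1+0.032052); ω* = 2/1.032052 = 1.93789.
ρ_SOR = ω* − 1 = 1.93789 − 1 = 0.93789.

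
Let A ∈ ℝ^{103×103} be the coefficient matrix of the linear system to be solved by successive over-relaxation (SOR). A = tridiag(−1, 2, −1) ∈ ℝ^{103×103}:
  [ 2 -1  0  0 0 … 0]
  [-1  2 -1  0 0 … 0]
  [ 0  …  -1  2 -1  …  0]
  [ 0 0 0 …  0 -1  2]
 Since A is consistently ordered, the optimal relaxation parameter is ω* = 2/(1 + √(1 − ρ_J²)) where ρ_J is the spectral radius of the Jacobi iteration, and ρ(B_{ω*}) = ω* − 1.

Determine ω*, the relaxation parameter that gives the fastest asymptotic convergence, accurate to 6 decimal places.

B_J for the 103×103 system has eigenvalues cos(kπ/104); ρ_J = cos(π/104) = 0.999544.
√(1 − cos²(π/104)) = sin(π/104) ≈ 0.0302030.
ω* = 2/(1+0.0302030) = 1.941365
and ρ(B_{ω*}) = 1.941365 − 1 = 0.941365.

ω* = 1.941365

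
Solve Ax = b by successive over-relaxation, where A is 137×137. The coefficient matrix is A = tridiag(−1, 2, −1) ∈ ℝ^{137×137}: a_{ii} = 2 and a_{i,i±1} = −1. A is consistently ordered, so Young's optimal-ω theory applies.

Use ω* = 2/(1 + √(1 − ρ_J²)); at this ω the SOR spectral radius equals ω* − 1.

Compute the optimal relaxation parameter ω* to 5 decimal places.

ω* = 1.95549

ρ_J = max_k |cos(kπ/138)| = cos(π/138) = 0.99974
√(1−ρ_J²) = |sin(π/138)| = 0.022763
ω* = 2 / (1 + 0.022763) = 2 / 1.022763 ≈ 1.95549.
ρ_SOR = ω* − 1 ≈ 0.95549.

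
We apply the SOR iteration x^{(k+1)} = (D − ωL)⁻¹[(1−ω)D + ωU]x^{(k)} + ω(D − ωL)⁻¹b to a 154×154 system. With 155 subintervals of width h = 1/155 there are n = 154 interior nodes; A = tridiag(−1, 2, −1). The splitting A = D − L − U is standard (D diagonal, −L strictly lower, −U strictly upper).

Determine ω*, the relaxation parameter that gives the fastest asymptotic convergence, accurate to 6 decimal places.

ω* = 1.960271

spectrum of D⁻¹(L+U) = {cos(kπ/155) : 1≤k≤154}; ρ_J = cos(π/155) = 0.999795.
√(1 − cos²(π/155)) = sin(π/155) ≈ 0.0202670.
Then 2/(1+√(1−ρ_J²)) = 2/(1+0.0202670); ω* = 2/1.0202670 = 1.960271.
[ρ_SOR] ω* − 1 = 0.960271.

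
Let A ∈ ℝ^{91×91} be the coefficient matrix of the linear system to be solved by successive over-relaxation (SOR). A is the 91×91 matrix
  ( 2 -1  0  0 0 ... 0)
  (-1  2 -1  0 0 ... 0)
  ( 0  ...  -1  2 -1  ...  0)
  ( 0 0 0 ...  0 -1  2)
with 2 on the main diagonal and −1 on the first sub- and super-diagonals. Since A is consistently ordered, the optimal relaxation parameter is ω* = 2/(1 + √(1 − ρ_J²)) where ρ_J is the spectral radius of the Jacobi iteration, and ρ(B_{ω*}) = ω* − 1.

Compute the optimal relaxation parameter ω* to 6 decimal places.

ω* = 1.933972

½·tridiag(1,0,1) at n=91: λ_k = cos(kπ/92); max |λ| at k=1 ⇒ ρ_J = cos(π/92) ≈ 0.999417.
√(1−ρ_J²) simplifies to sin(π/92) = 0.0341411.
So ω* = 2/1.0341411 = 1.933972 (Young).
ρ(B_{ω*}) = ω*−1 = 0.933972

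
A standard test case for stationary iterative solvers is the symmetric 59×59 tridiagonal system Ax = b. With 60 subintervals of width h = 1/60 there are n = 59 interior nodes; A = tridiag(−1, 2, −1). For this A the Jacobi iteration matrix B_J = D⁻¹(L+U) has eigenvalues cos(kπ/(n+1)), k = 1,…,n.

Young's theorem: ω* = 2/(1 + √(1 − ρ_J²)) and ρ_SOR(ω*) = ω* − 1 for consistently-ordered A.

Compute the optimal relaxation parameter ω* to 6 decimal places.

B_J for the 59×59 system has eigenvalues cos(kπ/60); ρ_J = cos(π/60) = 0.998630.
1 − cos²(π/60) = sin²(π/60) ⇒ √(1−ρ_J²) = sin(π/60) = 0.0523360.
ω* = 2 / (1 + 0.0523360) = 2 / 1.0523360 ≈ 1.900534.
[ρ_SOR] ω* − 1 = 0.900534.

ω* = 1.900534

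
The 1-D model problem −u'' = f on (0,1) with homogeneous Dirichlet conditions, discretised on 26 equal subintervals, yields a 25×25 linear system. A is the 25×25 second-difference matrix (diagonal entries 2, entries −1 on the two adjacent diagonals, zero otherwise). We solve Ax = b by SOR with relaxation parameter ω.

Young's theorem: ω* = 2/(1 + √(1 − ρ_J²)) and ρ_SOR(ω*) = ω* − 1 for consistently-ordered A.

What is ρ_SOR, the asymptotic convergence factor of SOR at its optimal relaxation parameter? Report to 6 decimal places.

ρ_SOR = 0.784859

[ρ_J] n=25: ρ(B_J) = cos(π/(n+1)) = cos(π/26) = 0.992709.
√(1−ρ_J²) simplifies to sin(π/26) = 0.1205367.
Then 2/(1+√(1−ρ_J²)) = 2/(1+0.1205367); ω* = 2/1.1205367 = 1.784859.
At ω = 1.784859 every |λ(B_ω)| = ω−1, so ρ_SOR = 0.784859.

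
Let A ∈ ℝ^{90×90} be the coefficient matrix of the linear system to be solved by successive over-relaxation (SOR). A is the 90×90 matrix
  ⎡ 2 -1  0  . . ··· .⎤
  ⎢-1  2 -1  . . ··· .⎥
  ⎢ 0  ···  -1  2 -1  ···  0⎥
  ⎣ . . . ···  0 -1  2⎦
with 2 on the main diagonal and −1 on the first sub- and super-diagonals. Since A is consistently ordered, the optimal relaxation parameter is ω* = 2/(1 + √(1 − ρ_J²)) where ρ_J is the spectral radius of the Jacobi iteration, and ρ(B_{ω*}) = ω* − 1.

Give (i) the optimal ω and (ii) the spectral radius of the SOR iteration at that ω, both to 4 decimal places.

½·tridiag(1,0,1) at n=90: λ_k = cos(kπ/91); max |λ| at k=1 ⇒ ρ_J = cos(π/91) ≈ 0.9994.
√(1 − cos²(π/91)) = sin(π/91) ≈ 0.03452.
[ω*] 2 ÷ (1 + 0.03452) = 2 ÷ 1.03452 = 1.9333.
[ρ_SOR] ω* − 1 = 0.9333.

ω* = 1.9333, ρ_SOR = 0.9333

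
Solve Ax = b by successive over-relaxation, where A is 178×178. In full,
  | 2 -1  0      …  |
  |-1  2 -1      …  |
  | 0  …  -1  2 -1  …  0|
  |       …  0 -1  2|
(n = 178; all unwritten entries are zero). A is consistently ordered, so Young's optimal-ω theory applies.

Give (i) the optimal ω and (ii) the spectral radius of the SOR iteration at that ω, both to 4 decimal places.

ω* = 1.9655, ρ_SOR = 0.9655

With n=178, ρ(Jacobi) = cos(π/179) = 0.9998.
1 − cos²(π/179) = sin²(π/179) ⇒ √(1−ρ_J²) = sin(π/179) = 0.01755.
[ω*] 2 ÷ (1 + 0.01755) = 2 ÷ 1.01755 = 1.9655.
and ρ(B_{ω*}) = 1.9655 − 1 = 0.9655.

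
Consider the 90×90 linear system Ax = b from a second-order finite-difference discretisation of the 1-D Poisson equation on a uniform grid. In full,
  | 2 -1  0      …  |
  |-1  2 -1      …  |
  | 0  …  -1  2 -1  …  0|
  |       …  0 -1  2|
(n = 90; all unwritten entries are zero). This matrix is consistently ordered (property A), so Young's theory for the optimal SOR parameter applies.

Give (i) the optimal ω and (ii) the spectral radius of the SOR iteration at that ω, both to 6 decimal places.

ω* = 1.933271, ρ_SOR = 0.933271

½·tridiag(1,0,1) at n=90: λ_k = cos(kπ/91); max |λ| at k=1 ⇒ ρ_J = cos(π/91) ≈ 0.999404.
root = sin(π/91) = 0.0345161  (since 1−cos² = sin²).
ω* = 2/(1 + 0.0345161) = 2/1.0345161 = 1.933271.
ρ_SOR = ω* − 1 = 1.933271 − 1 = 0.933271.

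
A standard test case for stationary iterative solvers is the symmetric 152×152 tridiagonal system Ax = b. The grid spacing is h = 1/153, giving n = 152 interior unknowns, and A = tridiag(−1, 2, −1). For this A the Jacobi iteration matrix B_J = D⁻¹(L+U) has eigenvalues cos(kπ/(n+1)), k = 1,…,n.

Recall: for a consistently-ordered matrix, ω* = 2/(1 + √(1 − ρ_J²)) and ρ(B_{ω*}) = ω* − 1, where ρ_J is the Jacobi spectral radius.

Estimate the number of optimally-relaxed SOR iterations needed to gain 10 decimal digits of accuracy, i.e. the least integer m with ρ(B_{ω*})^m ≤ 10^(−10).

n=152: λ(B_J) = 1 − λ(A)/2 = cos(kπ/153); k=1 gives ρ_J = 0.9997892.
√(1−ρ_J²) simplifies to sin(π/153) = 0.0205318.
Then 2/(1+√(1−ρ_J²)) = 2/(1+0.0205318); ω* = 2/1.0205318 = 1.9597625.
At ω = 1.9597625 every |λ(B_ω)| = ω−1, so ρ_SOR = 0.9597625.
ρ_SOR^m ≤ 10^(−10) ⇔ m ≥ 10·ln10/(−ln 0.9597625) = 23.0259/0.0410694 = 560.658; m = ⌈560.658⌉ = 561.

m = 561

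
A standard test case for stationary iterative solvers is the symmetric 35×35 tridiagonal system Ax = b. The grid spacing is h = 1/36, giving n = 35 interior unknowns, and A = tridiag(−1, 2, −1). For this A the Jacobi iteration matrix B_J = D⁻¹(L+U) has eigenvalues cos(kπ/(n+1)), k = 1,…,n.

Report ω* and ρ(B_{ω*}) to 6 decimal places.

ω* = 1.839663, ρ_SOR = 0.839663

[ρ_J] n=35: ρ(B_J) = cos(π/(n+1)) = cos(π/36) = 0.996195.
√(1 − cos²(π/36)) = sin(π/36) ≈ 0.0871557.
Then 2/(1+√(1−ρ_J²)) = 2/(1+0.0871557); ω* = 2/1.0871557 = 1.839663.
Hence ρ(B_{ω*}) = 1.839663 − 1 = 0.839663.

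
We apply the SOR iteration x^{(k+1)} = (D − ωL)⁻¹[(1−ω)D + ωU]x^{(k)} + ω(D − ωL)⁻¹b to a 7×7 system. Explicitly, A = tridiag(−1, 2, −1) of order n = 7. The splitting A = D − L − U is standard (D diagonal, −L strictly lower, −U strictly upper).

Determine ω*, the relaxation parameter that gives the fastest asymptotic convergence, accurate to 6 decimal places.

[ρ_J] n=7: ρ(B_J) = cos(π/(n+1)) = cos(π/8) = 0.923880.
√(1−ρ_J²) = |sin(π/8)| = 0.3826834
So ω* = 2/1.3826834 = 1.446463 (Young).
At ω = 1.446463 every |λ(B_ω)| = ω−1, so ρ_SOR = 0.446463.

ω* = 1.446463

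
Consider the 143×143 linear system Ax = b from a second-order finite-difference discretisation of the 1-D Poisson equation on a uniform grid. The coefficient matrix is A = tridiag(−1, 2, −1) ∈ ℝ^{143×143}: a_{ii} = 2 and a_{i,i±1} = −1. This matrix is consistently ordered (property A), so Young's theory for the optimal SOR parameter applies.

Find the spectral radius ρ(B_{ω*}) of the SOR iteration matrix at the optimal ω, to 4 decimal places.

ρ_SOR = 0.9573

n=143: λ(B_J) = 1 − λ(A)/2 = cos(kπ/144); k=1 gives ρ_J = 0.9998.
1 − cos²(π/144) = sin²(π/144) ⇒ √(1−ρ_J²) = sin(π/144) = 0.02181.
So ω* = 2/1.02181 = 1.9573 (Young).
At ω = 1.9573 every |λ(B_ω)| = ω−1, so ρ_SOR = 0.9573.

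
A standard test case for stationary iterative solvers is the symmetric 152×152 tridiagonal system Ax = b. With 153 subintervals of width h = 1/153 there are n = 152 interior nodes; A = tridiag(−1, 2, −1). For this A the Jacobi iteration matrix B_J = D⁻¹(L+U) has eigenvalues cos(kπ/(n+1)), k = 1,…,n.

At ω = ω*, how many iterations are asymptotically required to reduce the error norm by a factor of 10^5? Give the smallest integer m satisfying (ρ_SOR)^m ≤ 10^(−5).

m = 281

With n=152, ρ(Jacobi) = cos(π/153) = 0.9997892.
1 − cos²(π/153) = sin²(π/153) ⇒ √(1−ρ_J²) = sin(π/153) = 0.0205318.
Young: ω* = 2/(1+√(1−ρ_J²)) = 2/(1+0.0205318) = 2/1.0205318 = 1.9597625.
ρ_SOR = ω* − 1 = 1.9597625 − 1 = 0.9597625.
(0.9597625)^m ≤ 10^{−5}  ⇒  m·ln(0.9597625) ≤ −5·ln10  ⇒  m ≥ 280.328  ⇒  m = 281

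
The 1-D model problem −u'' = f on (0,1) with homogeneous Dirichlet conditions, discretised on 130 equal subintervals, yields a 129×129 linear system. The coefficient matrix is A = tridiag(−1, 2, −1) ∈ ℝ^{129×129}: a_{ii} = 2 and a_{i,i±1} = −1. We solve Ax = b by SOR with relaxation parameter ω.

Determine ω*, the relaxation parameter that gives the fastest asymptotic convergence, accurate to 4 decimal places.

ω* = 1.9528

n=129: λ(B_J) = 1 − λ(A)/2 = cos(kπ/130); k=1 gives ρ_J = 0.9997.
√(1−ρ_J²) simplifies to sin(π/130) = 0.02416.
[ω*] 2 ÷ (1 + 0.02416) = 2 ÷ 1.02416 = 1.9528.
At ω = 1.9528 every |λ(B_ω)| = ω−1, so ρ_SOR = 0.9528.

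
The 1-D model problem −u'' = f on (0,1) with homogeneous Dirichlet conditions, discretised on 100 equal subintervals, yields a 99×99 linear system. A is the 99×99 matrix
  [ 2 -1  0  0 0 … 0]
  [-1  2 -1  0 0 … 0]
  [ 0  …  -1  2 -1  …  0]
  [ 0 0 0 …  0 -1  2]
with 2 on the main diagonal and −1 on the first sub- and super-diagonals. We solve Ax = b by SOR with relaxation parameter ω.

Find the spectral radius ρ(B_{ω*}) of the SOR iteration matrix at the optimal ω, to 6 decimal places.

ρ_SOR = 0.939092

½·tridiag(1,0,1) at n=99: λ_k = cos(kπ/100); max |λ| at k=1 ⇒ ρ_J = cos(π/100) ≈ 0.999507.
√(1 − cos²(π/100)) = sin(π/100) ≈ 0.0314108.
[ω*] 2 ÷ (1 + 0.0314108) = 2 ÷ 1.0314108 = 1.939092.
ρ_SOR = ω* − 1 = 1.939092 − 1 = 0.939092.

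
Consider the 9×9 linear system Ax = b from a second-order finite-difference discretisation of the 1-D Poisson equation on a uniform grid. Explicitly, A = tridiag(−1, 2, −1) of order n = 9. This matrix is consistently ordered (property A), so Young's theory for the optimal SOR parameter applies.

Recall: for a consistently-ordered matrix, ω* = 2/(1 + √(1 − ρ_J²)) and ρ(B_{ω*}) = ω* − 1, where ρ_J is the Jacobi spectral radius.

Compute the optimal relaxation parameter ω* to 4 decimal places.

½·tridiag(1,0,1) at n=9: λ_k = cos(kπ/10); max |λ| at k=1 ⇒ ρ_J = cos(π/10) ≈ 0.9511.
root = sin(π/10) = 0.30902  (since 1−cos² = sin²).
ω* = 2 / (1 + 0.30902) = 2 / 1.30902 ≈ 1.5279.
ρ_SOR = ω* − 1 = 1.5279 − 1 = 0.5279.

ω* = 1.5279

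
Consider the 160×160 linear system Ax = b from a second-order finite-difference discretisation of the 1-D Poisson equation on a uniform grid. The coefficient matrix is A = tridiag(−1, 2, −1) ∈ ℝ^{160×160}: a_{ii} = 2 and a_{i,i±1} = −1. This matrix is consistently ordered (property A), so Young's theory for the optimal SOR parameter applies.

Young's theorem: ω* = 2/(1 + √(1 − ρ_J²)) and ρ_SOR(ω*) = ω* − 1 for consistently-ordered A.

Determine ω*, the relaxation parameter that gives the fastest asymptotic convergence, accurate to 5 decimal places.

ω* = 1.96172

n=160: λ(B_J) = 1 − λ(A)/2 = cos(kπ/161); k=1 gives ρ_J = 0.99981.
√(1−ρ_J²) simplifies to sin(π/161) = 0.019512.
Young: ω* = 2/(1+√(1−ρ_J²)) = 2/(1+0.019512) = 2/1.019512 = 1.96172.
ρ_SOR = ω* − 1 = 1.96172 − 1 = 0.96172.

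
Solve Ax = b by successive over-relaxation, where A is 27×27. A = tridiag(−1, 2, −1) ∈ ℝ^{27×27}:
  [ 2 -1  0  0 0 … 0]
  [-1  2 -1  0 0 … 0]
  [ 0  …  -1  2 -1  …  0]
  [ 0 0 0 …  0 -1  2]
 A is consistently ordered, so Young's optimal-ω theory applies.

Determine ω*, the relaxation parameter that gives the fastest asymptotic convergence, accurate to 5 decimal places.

ω* = 1.79862

n=27: λ(B_J) = 1 − λ(A)/2 = cos(kπ/28); k=1 gives ρ_J = 0.99371.
√(1−ρ_J²) simplifies to sin(π/28) = 0.111964.
ω* = 2/(1 + 0.111964) = 2/1.111964 = 1.79862.
At ω = 1.79862 every |λ(B_ω)| = ω−1, so ρ_SOR = 0.79862.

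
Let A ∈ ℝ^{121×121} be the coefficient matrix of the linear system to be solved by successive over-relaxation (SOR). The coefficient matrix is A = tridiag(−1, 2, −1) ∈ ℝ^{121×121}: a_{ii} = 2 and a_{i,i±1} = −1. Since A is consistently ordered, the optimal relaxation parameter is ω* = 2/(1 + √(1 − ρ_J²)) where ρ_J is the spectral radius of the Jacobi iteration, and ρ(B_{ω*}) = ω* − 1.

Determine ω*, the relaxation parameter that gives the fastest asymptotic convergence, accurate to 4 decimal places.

ω* = 1.9498

n=121: λ(B_J) = 1 − λ(A)/2 = cos(kπ/122); k=1 gives ρ_J = 0.9997.
root = sin(π/122) = 0.02575  (since 1−cos² = sin²).
[ω*] 2 ÷ (1 + 0.02575) = 2 ÷ 1.02575 = 1.9498.
At ω = 1.9498 every |λ(B_ω)| = ω−1, so ρ_SOR = 0.9498.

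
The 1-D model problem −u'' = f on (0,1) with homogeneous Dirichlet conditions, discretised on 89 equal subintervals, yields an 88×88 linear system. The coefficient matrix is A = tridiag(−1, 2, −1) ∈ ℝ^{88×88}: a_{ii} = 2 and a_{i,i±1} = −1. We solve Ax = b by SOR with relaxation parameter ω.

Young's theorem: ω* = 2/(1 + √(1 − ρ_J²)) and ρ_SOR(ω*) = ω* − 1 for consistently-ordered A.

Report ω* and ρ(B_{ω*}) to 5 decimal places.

[ρ_J] n=88: ρ(B_J) = cos(π/(n+1)) = cos(π/89) = 0.99938.
√(1 − cos²(π/89)) = sin(π/89) ≈ 0.035291.
ω* = 2/(1+0.035291) = 1.93182
[ρ_SOR] ω* − 1 = 0.93182.

ω* = 1.93182, ρ_SOR = 0.93182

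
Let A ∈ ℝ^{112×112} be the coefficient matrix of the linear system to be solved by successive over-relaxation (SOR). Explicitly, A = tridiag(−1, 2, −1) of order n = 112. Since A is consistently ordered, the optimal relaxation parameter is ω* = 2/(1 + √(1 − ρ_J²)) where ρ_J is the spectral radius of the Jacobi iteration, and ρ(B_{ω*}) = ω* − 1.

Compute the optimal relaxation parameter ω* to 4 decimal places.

ρ_J = max_k |cos(kπ/113)| = cos(π/113) = 0.9996
√(1−ρ_J²) = |sin(π/113)| = 0.02780
[ω*] 2 ÷ (1 + 0.02780) = 2 ÷ 1.02780 = 1.9459.
ρ(B_{ω*}) = ω*−1 = 0.9459

ω* = 1.9459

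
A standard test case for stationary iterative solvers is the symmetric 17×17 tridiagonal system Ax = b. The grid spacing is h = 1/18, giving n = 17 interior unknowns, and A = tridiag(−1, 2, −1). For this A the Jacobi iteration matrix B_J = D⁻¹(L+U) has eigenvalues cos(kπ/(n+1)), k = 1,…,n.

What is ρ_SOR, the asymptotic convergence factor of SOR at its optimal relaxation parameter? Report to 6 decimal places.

n=17: λ(B_J) = 1 − λ(A)/2 = cos(kπ/18); k=1 gives ρ_J = 0.984808.
√(1 − cos²(π/18)) = sin(π/18) ≈ 0.1736482.
ω* = 2/(1+0.1736482) = 1.704088
ρ_SOR = ω* − 1 = 1.704088 − 1 = 0.704088.

ρ_SOR = 0.704088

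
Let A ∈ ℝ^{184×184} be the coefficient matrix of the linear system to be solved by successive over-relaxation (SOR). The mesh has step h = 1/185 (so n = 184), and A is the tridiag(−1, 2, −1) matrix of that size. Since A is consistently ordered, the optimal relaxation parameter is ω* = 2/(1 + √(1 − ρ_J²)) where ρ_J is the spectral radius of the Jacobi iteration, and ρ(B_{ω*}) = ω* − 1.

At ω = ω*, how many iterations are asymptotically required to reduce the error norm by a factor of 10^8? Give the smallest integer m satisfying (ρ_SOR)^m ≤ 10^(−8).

m = 543

n=184: λ(B_J) = 1 − λ(A)/2 = cos(kπ/185); k=1 gives ρ_J = 0.9998558.
√(1 − cos²(π/185)) = sin(π/185) ≈ 0.0169808.
Young: ω* = 2/(1+√(1−ρ_J²)) = 2/(1+0.0169808) = 2/1.0169808 = 1.9666055.
ρ(B_{ω*}) = ω*−1 = 0.9666055
8·ln10 = 18.4207; −ln(0.9666055) = 0.0339648; m = ⌈18.4207/0.0339648⌉ = ⌈542.347⌉ = 543.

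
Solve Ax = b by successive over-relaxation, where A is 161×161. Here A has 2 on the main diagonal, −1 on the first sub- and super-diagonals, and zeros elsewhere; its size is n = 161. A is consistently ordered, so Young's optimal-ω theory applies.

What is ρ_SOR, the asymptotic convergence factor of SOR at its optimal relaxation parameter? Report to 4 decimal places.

ρ_SOR = 0.9620

With n=161, ρ(Jacobi) = cos(π/162) = 0.9998.
√(1−ρ_J²) = |sin(π/162)| = 0.01939
Then 2/(1+√(1−ρ_J²)) = 2/(1+0.01939); ω* = 2/1.01939 = 1.9620.
At ω = 1.9620 every |λ(B_ω)| = ω−1, so ρ_SOR = 0.9620.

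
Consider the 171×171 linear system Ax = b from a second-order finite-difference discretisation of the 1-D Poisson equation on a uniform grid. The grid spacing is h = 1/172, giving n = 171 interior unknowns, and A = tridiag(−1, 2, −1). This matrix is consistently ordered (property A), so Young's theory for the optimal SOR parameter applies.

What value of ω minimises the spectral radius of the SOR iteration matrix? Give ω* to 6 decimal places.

spectrum of D⁻¹(L+U) = {cos(kπ/172) : 1≤k≤171}; ρ_J = cos(π/172) = 0.999833.
√(1 − cos²(π/172)) = sin(π/172) ≈ 0.0182641.
ω* = 2/(1 + 0.0182641) = 2/1.0182641 = 1.964127.
and ρ(B_{ω*}) = 1.964127 − 1 = 0.964127.

ω* = 1.964127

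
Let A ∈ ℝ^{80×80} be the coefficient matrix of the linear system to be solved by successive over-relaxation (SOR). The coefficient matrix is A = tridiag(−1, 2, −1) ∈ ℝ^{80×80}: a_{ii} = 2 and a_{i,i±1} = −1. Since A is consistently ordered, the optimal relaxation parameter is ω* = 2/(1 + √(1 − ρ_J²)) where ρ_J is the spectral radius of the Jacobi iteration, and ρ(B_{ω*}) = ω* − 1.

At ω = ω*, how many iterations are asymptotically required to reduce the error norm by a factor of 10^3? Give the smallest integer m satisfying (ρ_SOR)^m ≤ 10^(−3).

spectrum of D⁻¹(L+U) = {cos(kπ/81) : 1≤k≤80}; ρ_J = cos(π/81) = 0.9992480.
√(1−ρ_J²) simplifies to sin(π/81) = 0.0387754.
So ω* = 2/1.0387754 = 1.9253440 (Young).
and ρ(B_{ω*}) = 1.9253440 − 1 = 0.9253440.
(0.9253440)^m ≤ 10^{−3}  ⇒  m·ln(0.9253440) ≤ −3·ln10  ⇒  m ≥ 89.029  ⇒  m = 90

m = 90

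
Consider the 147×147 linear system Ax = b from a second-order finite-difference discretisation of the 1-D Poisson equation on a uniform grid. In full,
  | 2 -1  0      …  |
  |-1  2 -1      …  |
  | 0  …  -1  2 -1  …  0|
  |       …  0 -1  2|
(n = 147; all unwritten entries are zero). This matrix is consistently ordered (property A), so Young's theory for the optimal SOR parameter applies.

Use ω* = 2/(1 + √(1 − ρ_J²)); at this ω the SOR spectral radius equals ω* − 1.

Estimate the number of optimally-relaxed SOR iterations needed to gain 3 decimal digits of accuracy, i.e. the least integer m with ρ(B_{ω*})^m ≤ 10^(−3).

B_J for the 147×147 system has eigenvalues cos(kπ/148); ρ_J = cos(π/148) = 0.9997747.
√(1−ρ_J²) simplifies to sin(π/148) = 0.0212254.
Young: ω* = 2/(1+√(1−ρ_J²)) = 2/(1+0.0212254) = 2/1.0212254 = 1.9584315.
ρ(B_{ω*}) = ω*−1 = 0.9584315
Need (0.9584315)^m ≤ 10^(−3): m ≥ 3·ln10/|ln 0.9584315| = 6.90776/0.0424572 = 162.699 ⇒ m = 163.

m = 163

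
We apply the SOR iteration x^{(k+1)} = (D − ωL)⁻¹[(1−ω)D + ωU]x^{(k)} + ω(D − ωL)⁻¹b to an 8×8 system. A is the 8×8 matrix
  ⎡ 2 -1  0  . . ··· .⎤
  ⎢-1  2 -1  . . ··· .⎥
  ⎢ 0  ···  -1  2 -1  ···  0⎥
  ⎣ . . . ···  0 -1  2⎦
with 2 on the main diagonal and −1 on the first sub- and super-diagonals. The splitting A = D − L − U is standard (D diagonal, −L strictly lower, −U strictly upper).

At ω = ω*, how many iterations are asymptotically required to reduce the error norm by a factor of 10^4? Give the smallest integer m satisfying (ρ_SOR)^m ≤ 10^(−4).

m = 13

n=8: λ(B_J) = 1 − λ(A)/2 = cos(kπ/9); k=1 gives ρ_J = 0.9396926.
root = sin(π/9) = 0.3420201  (since 1−cos² = sin²).
ω* = 2 / (1 + 0.3420201) = 2 / 1.3420201 ≈ 1.4902906.
and ρ(B_{ω*}) = 1.4902906 − 1 = 0.4902906.
m ≥ 4·ln10 / (−ln 0.4902906) = 12.922; smallest integer m = 13.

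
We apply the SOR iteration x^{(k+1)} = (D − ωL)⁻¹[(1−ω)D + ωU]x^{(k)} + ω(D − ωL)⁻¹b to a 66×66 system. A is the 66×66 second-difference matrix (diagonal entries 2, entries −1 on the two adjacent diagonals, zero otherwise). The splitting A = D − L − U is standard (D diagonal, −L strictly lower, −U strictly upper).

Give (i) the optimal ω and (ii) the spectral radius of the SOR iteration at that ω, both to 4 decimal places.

ω* = 1.9105, ρ_SOR = 0.9105

B_J for the 66×66 system has eigenvalues cos(kπ/67); ρ_J = cos(π/67) = 0.9989.
√(1−ρ_J²) simplifies to sin(π/67) = 0.04687.
ω* = 2/(1 + 0.04687) = 2/1.04687 = 1.9105.
ρ(B_{ω*}) = ω*−1 = 0.9105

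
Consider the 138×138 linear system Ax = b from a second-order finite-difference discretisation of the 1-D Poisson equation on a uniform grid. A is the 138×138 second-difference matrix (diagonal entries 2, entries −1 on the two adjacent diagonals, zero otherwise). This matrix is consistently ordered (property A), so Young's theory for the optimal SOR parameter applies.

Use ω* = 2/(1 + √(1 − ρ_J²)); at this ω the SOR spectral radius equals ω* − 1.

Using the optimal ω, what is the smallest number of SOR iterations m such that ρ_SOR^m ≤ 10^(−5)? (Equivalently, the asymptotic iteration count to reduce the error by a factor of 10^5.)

m = 255

ρ_J = max_k |cos(kπ/139)| = cos(π/139) = 0.9997446
1 − cos²(π/139) = sin²(π/139) ⇒ √(1−ρ_J²) = sin(π/139) = 0.0225995.
[ω*] 2 ÷ (1 + 0.0225995) = 2 ÷ 1.0225995 = 1.9557999.
and ρ(B_{ω*}) = 1.9557999 − 1 = 0.9557999.
m ≥ 5·ln10 / (−ln 0.9557999) = 254.672; smallest integer m = 255.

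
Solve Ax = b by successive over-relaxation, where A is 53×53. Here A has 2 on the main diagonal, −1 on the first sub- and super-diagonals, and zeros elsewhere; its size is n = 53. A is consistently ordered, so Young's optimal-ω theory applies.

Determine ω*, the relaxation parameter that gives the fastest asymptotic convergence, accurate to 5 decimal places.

ω* = 1.89010

n=53: λ(B_J) = 1 − λ(A)/2 = cos(kπ/54); k=1 gives ρ_J = 0.99831.
√(1−ρ_J²) = |sin(π/54)| = 0.058145
ω* = 2 / (1 + 0.058145) = 2 / 1.058145 ≈ 1.89010.
[ρ_SOR] ω* − 1 = 0.89010.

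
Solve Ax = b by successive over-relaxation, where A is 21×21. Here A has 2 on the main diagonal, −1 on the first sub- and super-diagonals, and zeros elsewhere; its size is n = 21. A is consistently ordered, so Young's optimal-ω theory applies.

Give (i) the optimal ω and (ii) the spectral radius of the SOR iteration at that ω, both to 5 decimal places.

With n=21, ρ(Jacobi) = cos(π/22) = 0.98982.
√(1−ρ_J²) = |sin(π/22)| = 0.142315
ω* = 2 / (1 + 0.142315) = 2 / 1.142315 ≈ 1.75083.
ρ_SOR = ω* − 1 = 1.75083 − 1 = 0.75083.

ω* = 1.75083, ρ_SOR = 0.75083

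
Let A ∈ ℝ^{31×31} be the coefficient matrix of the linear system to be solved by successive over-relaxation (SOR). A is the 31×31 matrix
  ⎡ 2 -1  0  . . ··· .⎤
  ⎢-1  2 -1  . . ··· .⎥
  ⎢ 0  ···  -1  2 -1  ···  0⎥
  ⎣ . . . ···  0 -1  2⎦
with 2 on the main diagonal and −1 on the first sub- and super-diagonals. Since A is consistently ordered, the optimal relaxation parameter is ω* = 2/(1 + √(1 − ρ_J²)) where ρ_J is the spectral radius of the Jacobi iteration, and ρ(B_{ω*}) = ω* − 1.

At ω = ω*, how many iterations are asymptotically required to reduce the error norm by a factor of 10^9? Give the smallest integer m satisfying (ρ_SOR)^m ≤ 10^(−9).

½·tridiag(1,0,1) at n=31: λ_k = cos(kπ/32); max |λ| at k=1 ⇒ ρ_J = cos(π/32) ≈ 0.9951847.
root = sin(π/32) = 0.0980171  (since 1−cos² = sin²).
Then 2/(1+√(1−ρ_J²)) = 2/(1+0.0980171); ω* = 2/1.0980171 = 1.8214653.
[ρ_SOR] ω* − 1 = 0.8214653.
Need (0.8214653)^m ≤ 10^(−9): m ≥ 9·ln10/|ln 0.8214653| = 20.7233/0.196666 = 105.373 ⇒ m = 106.

m = 106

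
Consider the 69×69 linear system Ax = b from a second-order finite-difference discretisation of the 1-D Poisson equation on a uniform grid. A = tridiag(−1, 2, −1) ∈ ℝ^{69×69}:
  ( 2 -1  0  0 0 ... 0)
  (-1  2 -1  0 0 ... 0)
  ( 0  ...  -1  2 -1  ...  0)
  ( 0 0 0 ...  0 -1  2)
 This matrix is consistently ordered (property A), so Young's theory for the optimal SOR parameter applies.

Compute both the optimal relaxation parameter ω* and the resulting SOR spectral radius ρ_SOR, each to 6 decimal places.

ω* = 1.914123, ρ_SOR = 0.914123

With n=69, ρ(Jacobi) = cos(π/70) = 0.998993.
√(1 − cos²(π/70)) = sin(π/70) ≈ 0.0448648.
[ω*] 2 ÷ (1 + 0.0448648) = 2 ÷ 1.0448648 = 1.914123.
ρ_SOR = ω* − 1 = 1.914123 − 1 = 0.914123.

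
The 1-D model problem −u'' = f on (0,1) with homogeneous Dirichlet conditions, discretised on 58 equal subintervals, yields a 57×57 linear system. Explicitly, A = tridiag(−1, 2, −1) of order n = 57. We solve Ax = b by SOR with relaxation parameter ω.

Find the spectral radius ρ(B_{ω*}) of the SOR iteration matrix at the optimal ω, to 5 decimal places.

ρ_SOR = 0.89728

B_J for the 57×57 system has eigenvalues cos(kπ/58); ρ_J = cos(π/58) = 0.99853.
root = sin(π/58) = 0.054139  (since 1−cos² = sin²).
ω* = 2/(1+0.054139) = 1.89728
and ρ(B_{ω*}) = 1.89728 − 1 = 0.89728.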